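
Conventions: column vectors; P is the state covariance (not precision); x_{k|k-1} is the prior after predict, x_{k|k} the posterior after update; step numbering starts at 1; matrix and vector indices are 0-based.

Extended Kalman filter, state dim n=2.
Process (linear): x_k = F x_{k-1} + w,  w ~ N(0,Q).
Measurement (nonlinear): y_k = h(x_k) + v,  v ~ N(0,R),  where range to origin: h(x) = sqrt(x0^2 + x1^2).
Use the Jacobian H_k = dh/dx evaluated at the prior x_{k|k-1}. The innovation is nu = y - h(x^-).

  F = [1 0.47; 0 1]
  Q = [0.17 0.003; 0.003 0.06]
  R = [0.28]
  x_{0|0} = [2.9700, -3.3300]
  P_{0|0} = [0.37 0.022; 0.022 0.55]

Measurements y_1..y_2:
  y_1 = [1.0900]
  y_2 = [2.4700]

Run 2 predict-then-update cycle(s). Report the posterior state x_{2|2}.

step 1: x^-=[1.4049, -3.3300]  P^-=[0.6822 0.2835; 0.2835 0.6100]  H_jac=[0.3887 -0.9214]  S=[0.6978]  K=[0.0057; -0.6475]  nu=[-2.5242]  x^+=[1.3906, -1.6956]  P^+=[0.6822 0.2861; 0.2861 0.3175]
step 2: x^-=[0.5936, -1.6956]  P^-=[1.1912 0.4383; 0.4383 0.3775]  H_jac=[0.3304 -0.9438]  S=[0.4729]  K=[-0.0424; -0.4471]  nu=[0.6735]  x^+=[0.5650, -1.9967]  P^+=[1.1903 0.4293; 0.4293 0.2829]

x_post = [0.5650, -1.9967]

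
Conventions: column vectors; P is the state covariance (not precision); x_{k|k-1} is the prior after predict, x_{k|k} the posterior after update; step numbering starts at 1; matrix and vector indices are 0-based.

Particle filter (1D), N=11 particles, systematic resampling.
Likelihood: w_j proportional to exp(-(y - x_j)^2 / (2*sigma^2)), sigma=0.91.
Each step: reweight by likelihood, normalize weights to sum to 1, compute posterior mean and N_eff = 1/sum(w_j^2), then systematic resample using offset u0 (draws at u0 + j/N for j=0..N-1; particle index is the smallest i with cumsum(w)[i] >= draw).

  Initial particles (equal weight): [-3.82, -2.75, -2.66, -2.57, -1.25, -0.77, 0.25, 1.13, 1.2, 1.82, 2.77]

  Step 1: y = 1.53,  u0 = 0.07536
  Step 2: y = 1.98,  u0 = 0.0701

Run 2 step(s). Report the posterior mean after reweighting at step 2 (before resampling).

post_mean = 1.6099

step 1: w=[0.0000, 0.0000, 0.0000, 0.0000, 0.0026, 0.0114, 0.1029, 0.2513, 0.2592, 0.2631, 0.1094]  mean=1.3907  Neff=4.4984  idx=[6, 7, 7, 7, 8, 8, 8, 9, 9, 10, 10]
step 2: w=[0.0218, 0.0859, 0.0859, 0.0859, 0.0921, 0.0921, 0.0921, 0.1309, 0.1309, 0.0912, 0.0912]  mean=1.6099  Neff=10.1052  idx=[1, 2, 3, 4, 5, 6, 7, 8, 8, 9, 10]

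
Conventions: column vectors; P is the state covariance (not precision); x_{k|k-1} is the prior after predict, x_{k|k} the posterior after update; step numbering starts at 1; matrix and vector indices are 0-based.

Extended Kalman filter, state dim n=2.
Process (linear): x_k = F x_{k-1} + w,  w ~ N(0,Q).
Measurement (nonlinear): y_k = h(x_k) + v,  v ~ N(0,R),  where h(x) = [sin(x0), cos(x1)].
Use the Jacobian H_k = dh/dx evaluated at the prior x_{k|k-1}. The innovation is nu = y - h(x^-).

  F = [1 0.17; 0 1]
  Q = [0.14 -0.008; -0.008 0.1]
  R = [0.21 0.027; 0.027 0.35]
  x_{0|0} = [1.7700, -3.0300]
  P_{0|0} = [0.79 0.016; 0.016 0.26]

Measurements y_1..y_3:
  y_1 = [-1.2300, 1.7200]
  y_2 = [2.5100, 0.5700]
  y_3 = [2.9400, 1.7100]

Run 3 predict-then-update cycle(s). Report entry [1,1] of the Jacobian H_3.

H_jac[1,1] = 0.6828

step 1: x^-=[1.2549, -3.0300]  P^-=[0.9430 0.0522; 0.0522 0.3600]  H_jac=[0.3107 0.0000; 0.0000 0.1114]  S=[0.3010 0.0288; 0.0288 0.3545]  K=[0.9793 -0.0632; 0.0434 0.1096]  nu=[-2.1805, 2.7138]  x^+=[-1.0519, -2.8273]  P^+=[0.6565 0.0389; 0.0389 0.3549]
step 2: x^-=[-1.5325, -2.8273]  P^-=[0.8199 0.0912; 0.0912 0.4549]  H_jac=[0.0383 0.0000; 0.0000 0.3092]  S=[0.2112 0.0281; 0.0281 0.3935]  K=[0.1405 0.0616; -0.0313 0.3597]  nu=[3.5093, 1.5210]  x^+=[-0.9457, -2.3900]  P^+=[0.8138 0.0820; 0.0820 0.4044]
step 3: x^-=[-1.3520, -2.3900]  P^-=[0.9933 0.1428; 0.1428 0.5044]  H_jac=[0.2170 0.0000; 0.0000 0.6828]  S=[0.2568 0.0482; 0.0482 0.5852]  K=[0.8210 0.0990; 0.0105 0.5877]  nu=[3.9162, 2.4406]  x^+=[2.1049, -0.9146]  P^+=[0.8067 0.0832; 0.0832 0.3017]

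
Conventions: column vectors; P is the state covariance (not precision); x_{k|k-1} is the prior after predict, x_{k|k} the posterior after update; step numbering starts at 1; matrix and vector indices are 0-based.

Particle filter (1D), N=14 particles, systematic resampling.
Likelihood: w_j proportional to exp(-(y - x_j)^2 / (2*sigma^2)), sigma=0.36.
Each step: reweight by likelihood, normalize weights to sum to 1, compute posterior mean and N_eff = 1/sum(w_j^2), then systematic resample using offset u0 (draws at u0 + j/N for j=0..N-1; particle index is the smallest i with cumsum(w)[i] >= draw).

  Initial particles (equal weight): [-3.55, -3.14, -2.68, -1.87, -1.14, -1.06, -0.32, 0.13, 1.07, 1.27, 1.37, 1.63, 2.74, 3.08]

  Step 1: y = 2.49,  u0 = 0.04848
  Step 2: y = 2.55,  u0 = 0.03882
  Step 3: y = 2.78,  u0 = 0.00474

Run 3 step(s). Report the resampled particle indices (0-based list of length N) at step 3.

step 1: w=[0.0000, 0.0000, 0.0000, 0.0000, 0.0000, 0.0000, 0.0000, 0.0000, 0.0004, 0.0029, 0.0071, 0.0517, 0.7041, 0.2339]  mean=2.7476  Neff=1.8078  idx=[11, 12, 12, 12, 12, 12, 12, 12, 12, 12, 12, 13, 13, 13]
step 2: w=[0.0039, 0.0892, 0.0892, 0.0892, 0.0892, 0.0892, 0.0892, 0.0892, 0.0892, 0.0892, 0.0892, 0.0347, 0.0347, 0.0347]  mean=2.7710  Neff=12.0200  idx=[1, 2, 2, 3, 4, 5, 6, 6, 7, 8, 9, 10, 11, 13]
step 3: w=[0.0745, 0.0745, 0.0745, 0.0745, 0.0745, 0.0745, 0.0745, 0.0745, 0.0745, 0.0745, 0.0745, 0.0745, 0.0530, 0.0530]  mean=2.7760  Neff=13.8460  idx=[0, 1, 1, 2, 3, 4, 5, 6, 7, 8, 9, 10, 11, 12]

resampled_idx = [0, 1, 1, 2, 3, 4, 5, 6, 7, 8, 9, 10, 11, 12]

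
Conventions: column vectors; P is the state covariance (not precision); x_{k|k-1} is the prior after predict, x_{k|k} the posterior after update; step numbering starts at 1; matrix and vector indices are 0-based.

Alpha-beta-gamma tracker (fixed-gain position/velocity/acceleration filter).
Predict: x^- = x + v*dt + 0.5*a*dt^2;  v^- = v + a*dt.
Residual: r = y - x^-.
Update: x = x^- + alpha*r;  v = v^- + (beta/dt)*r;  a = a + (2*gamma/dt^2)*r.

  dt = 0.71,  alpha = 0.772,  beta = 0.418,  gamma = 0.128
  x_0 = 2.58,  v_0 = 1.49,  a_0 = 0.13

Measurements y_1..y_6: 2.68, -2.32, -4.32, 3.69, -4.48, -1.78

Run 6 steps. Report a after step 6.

step 1: x_pred=3.6707  r=-0.9907  x^+=2.9059  v^+=0.9991  a^+=-0.3731
step 2: x_pred=3.5212  r=-5.8412  x^+=-0.9882  v^+=-2.7047  a^+=-3.3394
step 3: x_pred=-3.7503  r=-0.5697  x^+=-4.1901  v^+=-5.4111  a^+=-3.6288
step 4: x_pred=-8.9466  r=12.6366  x^+=0.8088  v^+=-0.5480  a^+=2.7886
step 5: x_pred=1.1226  r=-5.6026  x^+=-3.2026  v^+=-1.8665  a^+=-0.0567
step 6: x_pred=-4.5421  r=2.7621  x^+=-2.4098  v^+=-0.2806  a^+=1.3461

a_post = 1.3461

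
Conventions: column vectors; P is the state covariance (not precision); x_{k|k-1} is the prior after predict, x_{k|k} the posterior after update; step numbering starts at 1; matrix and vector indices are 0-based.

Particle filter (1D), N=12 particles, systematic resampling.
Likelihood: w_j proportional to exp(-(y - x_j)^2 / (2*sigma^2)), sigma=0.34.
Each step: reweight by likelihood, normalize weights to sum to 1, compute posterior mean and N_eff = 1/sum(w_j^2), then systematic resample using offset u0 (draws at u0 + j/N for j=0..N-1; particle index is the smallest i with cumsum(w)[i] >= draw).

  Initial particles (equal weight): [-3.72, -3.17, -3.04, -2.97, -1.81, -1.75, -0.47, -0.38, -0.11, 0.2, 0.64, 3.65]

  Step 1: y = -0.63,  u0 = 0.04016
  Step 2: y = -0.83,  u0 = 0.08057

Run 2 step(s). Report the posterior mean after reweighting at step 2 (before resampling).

step 1: w=[0.0000, 0.0000, 0.0000, 0.0000, 0.0012, 0.0022, 0.4415, 0.3764, 0.1532, 0.0251, 0.0005, 0.0000]  mean=-0.3681  Neff=2.7721  idx=[6, 6, 6, 6, 6, 7, 7, 7, 7, 7, 8, 8]
step 2: w=[0.1109, 0.1109, 0.1109, 0.1109, 0.1109, 0.0809, 0.0809, 0.0809, 0.0809, 0.0809, 0.0206, 0.0206]  mean=-0.4188  Neff=10.5244  idx=[0, 1, 2, 2, 3, 4, 5, 6, 7, 8, 9, 11]

post_mean = -0.4188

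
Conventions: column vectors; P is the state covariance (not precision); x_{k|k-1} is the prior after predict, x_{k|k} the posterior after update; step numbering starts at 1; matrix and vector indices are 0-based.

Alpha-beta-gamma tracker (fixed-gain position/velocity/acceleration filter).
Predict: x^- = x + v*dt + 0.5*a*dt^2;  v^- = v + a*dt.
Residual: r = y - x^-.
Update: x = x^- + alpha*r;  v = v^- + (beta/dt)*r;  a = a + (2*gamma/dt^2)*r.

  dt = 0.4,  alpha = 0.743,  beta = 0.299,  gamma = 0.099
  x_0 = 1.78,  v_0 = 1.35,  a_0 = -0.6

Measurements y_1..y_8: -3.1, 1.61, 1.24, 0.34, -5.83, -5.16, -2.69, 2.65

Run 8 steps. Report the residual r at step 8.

step 1: x_pred=2.2720  r=-5.3720  x^+=-1.7194  v^+=-2.9056  a^+=-7.2478
step 2: x_pred=-3.4615  r=5.0715  x^+=0.3066  v^+=-2.0138  a^+=-0.9719
step 3: x_pred=-0.5766  r=1.8166  x^+=0.7731  v^+=-1.0446  a^+=1.2762
step 4: x_pred=0.4574  r=-0.1174  x^+=0.3702  v^+=-0.6219  a^+=1.1309
step 5: x_pred=0.2119  r=-6.0419  x^+=-4.2772  v^+=-4.6858  a^+=-6.3459
step 6: x_pred=-6.6592  r=1.4992  x^+=-5.5453  v^+=-6.1035  a^+=-4.4906
step 7: x_pred=-8.3460  r=5.6560  x^+=-4.1436  v^+=-3.6719  a^+=2.5087
step 8: x_pred=-5.4117  r=8.0617  x^+=0.5782  v^+=3.3576  a^+=12.4850

resid = 8.0617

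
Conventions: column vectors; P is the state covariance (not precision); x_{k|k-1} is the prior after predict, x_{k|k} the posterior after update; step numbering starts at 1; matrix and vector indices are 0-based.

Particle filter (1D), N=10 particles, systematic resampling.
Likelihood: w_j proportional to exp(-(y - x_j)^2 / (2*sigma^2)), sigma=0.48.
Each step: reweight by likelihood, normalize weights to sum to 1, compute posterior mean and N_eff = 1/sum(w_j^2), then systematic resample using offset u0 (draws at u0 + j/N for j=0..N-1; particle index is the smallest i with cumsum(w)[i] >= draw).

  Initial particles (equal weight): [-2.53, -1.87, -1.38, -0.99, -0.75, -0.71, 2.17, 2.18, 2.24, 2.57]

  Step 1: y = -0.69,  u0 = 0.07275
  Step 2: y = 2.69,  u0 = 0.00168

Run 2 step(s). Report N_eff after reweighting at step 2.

step 1: w=[0.0002, 0.0151, 0.1105, 0.2555, 0.3082, 0.3104, 0.0000, 0.0000, 0.0000, 0.0000]  mean=-0.8859  Neff=3.7164  idx=[2, 3, 3, 3, 4, 4, 4, 5, 5, 5]
step 2: w=[0.0000, 0.0029, 0.0029, 0.0029, 0.1176, 0.1176, 0.1176, 0.2129, 0.2129, 0.2129]  mean=-0.7265  Neff=5.6354  idx=[1, 4, 5, 6, 7, 7, 8, 8, 9, 9]

N_eff = 5.6354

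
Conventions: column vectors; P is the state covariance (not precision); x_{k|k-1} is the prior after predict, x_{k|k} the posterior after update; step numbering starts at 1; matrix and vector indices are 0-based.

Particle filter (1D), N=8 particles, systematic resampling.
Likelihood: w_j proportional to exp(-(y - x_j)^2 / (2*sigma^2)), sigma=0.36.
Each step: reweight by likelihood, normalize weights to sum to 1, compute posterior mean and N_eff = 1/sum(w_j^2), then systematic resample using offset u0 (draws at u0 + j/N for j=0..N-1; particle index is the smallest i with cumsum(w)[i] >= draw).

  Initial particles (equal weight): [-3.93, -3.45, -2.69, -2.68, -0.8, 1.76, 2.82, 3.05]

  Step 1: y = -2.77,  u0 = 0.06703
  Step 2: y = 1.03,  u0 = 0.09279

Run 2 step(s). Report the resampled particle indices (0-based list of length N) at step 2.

resampled_idx = [1, 2, 3, 4, 5, 6, 7, 7]

step 1: w=[0.0026, 0.0793, 0.4605, 0.4575, 0.0000, 0.0000, 0.0000, 0.0000]  mean=-2.7489  Neff=2.3379  idx=[1, 2, 2, 2, 3, 3, 3, 3]
step 2: w=[0.0000, 0.1201, 0.1201, 0.1201, 0.1599, 0.1599, 0.1599, 0.1599]  mean=-2.6836  Neff=6.8690  idx=[1, 2, 3, 4, 5, 6, 7, 7]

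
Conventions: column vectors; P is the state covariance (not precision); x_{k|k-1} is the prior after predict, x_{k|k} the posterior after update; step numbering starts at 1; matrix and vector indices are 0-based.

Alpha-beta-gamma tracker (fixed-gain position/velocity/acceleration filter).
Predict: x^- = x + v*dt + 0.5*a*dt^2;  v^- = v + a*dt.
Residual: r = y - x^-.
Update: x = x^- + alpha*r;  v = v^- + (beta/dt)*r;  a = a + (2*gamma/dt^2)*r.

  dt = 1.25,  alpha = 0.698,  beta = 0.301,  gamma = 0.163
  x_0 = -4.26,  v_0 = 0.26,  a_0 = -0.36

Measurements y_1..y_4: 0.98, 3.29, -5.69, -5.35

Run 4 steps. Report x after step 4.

x_post = -4.3268

step 1: x_pred=-4.2162  r=5.1962  x^+=-0.5893  v^+=1.0613  a^+=0.7241
step 2: x_pred=1.3030  r=1.9870  x^+=2.6899  v^+=2.4449  a^+=1.1387
step 3: x_pred=6.6357  r=-12.3257  x^+=-1.9676  v^+=0.9003  a^+=-1.4329
step 4: x_pred=-1.9618  r=-3.3882  x^+=-4.3268  v^+=-1.7068  a^+=-2.1398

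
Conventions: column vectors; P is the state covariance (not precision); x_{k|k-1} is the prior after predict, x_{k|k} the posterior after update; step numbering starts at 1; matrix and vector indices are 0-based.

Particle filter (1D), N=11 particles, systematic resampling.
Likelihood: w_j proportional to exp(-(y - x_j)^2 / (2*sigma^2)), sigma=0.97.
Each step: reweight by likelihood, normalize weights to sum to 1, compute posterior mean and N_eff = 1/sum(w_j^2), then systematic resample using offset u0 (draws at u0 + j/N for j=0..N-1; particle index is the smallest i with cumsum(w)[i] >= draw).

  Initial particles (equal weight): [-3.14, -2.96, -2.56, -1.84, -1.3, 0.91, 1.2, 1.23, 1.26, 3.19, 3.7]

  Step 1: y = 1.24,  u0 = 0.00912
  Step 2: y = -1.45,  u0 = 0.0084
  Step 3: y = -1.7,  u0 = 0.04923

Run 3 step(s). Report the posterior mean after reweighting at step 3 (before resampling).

post_mean = -1.2894

step 1: w=[0.0000, 0.0000, 0.0001, 0.0016, 0.0078, 0.2272, 0.2405, 0.2407, 0.2406, 0.0319, 0.0097]  mean=1.2186  Neff=4.4164  idx=[4, 5, 5, 6, 6, 6, 7, 7, 8, 8, 8]
step 2: w=[0.7792, 0.0409, 0.0409, 0.0189, 0.0189, 0.0189, 0.0173, 0.0173, 0.0159, 0.0159, 0.0159]  mean=-0.7677  Neff=1.6317  idx=[0, 0, 0, 0, 0, 0, 0, 0, 0, 2, 5]
step 3: w=[0.1106, 0.1106, 0.1106, 0.1106, 0.1106, 0.1106, 0.1106, 0.1106, 0.1106, 0.0032, 0.0014]  mean=-1.2894  Neff=9.0824  idx=[0, 1, 2, 2, 3, 4, 5, 6, 7, 7, 8]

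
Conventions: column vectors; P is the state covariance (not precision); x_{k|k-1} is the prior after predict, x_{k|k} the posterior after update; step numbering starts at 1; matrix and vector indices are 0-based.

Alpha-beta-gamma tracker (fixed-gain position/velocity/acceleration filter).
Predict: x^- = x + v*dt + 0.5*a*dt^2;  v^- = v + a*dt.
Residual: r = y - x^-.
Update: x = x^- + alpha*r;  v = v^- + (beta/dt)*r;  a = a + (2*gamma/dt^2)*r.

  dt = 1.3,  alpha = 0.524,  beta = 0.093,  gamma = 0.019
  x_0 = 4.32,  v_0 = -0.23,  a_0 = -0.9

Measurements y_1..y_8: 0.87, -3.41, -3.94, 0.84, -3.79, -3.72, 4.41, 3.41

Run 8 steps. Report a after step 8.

a_post = 0.4569

step 1: x_pred=3.2605  r=-2.3905  x^+=2.0079  v^+=-1.5710  a^+=-0.9538
step 2: x_pred=-0.8404  r=-2.5696  x^+=-2.1869  v^+=-2.9947  a^+=-1.0115
step 3: x_pred=-6.9347  r=2.9947  x^+=-5.3655  v^+=-4.0955  a^+=-0.9442
step 4: x_pred=-11.4874  r=12.3274  x^+=-5.0279  v^+=-4.4410  a^+=-0.6670
step 5: x_pred=-11.3648  r=7.5748  x^+=-7.3956  v^+=-4.7663  a^+=-0.4967
step 6: x_pred=-14.0114  r=10.2914  x^+=-8.6187  v^+=-4.6757  a^+=-0.2653
step 7: x_pred=-14.9213  r=19.3313  x^+=-4.7917  v^+=-3.6376  a^+=0.1694
step 8: x_pred=-9.3775  r=12.7875  x^+=-2.6769  v^+=-2.5026  a^+=0.4569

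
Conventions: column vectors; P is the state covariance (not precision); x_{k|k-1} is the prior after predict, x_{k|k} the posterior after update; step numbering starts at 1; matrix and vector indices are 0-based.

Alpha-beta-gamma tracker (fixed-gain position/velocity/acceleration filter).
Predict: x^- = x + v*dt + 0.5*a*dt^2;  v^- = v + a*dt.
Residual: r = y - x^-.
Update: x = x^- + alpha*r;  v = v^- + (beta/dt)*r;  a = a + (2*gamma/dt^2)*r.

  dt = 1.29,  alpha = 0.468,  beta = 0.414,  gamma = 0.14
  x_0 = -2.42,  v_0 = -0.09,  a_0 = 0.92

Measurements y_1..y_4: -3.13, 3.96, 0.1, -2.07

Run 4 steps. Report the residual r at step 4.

step 1: x_pred=-1.7706  r=-1.3594  x^+=-2.4068  v^+=0.6605  a^+=0.6913
step 2: x_pred=-0.9795  r=4.9395  x^+=1.3322  v^+=3.1375  a^+=1.5224
step 3: x_pred=6.6463  r=-6.5463  x^+=3.5826  v^+=3.0005  a^+=0.4209
step 4: x_pred=7.8035  r=-9.8735  x^+=3.1827  v^+=0.3748  a^+=-1.2404

resid = -9.8735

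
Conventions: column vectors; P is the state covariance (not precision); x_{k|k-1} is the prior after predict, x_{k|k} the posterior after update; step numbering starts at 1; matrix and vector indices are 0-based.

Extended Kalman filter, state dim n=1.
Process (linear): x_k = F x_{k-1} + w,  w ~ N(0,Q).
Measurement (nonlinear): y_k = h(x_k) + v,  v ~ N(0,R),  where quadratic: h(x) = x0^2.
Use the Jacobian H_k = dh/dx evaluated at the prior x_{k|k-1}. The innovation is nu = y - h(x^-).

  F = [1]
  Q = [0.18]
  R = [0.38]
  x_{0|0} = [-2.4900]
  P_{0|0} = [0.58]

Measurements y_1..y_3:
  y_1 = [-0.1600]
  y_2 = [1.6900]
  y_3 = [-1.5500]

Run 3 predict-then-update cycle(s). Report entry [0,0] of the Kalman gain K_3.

K[0,0] = -0.3103

step 1: x^-=[-2.4900]  P^-=[0.7600]  H_jac=[-4.9800]  S=[19.2283]  K=[-0.1968]  nu=[-6.3601]  x^+=[-1.2381]  P^+=[0.0150]
step 2: x^-=[-1.2381]  P^-=[0.1950]  H_jac=[-2.4762]  S=[1.5758]  K=[-0.3065]  nu=[0.1571]  x^+=[-1.2862]  P^+=[0.0470]
step 3: x^-=[-1.2862]  P^-=[0.2270]  H_jac=[-2.5725]  S=[1.8824]  K=[-0.3103]  nu=[-3.2044]  x^+=[-0.2921]  P^+=[0.0458]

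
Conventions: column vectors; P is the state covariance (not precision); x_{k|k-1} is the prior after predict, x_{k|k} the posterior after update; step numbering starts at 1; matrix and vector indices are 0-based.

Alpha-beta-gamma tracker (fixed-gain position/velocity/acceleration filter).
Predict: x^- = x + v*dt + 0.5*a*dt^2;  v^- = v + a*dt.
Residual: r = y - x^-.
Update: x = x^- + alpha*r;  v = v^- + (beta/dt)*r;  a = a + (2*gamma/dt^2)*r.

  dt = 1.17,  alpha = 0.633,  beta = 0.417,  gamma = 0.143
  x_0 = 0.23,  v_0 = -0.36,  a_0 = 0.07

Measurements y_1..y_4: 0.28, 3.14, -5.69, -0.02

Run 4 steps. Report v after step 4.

v_post = -1.1347

step 1: x_pred=-0.1433  r=0.4233  x^+=0.1247  v^+=-0.1272  a^+=0.1584
step 2: x_pred=0.0842  r=3.0558  x^+=2.0185  v^+=1.1472  a^+=0.7969
step 3: x_pred=3.9062  r=-9.5962  x^+=-2.1682  v^+=-1.3406  a^+=-1.2080
step 4: x_pred=-4.5635  r=4.5435  x^+=-1.6875  v^+=-1.1347  a^+=-0.2588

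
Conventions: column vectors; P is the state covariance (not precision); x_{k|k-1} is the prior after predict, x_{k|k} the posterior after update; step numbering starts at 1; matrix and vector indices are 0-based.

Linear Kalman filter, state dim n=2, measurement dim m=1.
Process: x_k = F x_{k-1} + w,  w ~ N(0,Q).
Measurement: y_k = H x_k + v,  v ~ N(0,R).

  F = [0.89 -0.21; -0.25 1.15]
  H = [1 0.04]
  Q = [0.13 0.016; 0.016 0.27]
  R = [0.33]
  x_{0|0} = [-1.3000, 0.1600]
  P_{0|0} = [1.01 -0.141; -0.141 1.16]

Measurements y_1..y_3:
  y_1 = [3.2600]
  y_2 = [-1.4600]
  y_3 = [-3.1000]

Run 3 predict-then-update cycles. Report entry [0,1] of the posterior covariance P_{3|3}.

step 1: x^-=[-1.1906, 0.5090]  P^-=[1.0339 -0.6406; -0.6406 1.9483]  S=[1.3158]  K=[0.7663; -0.4276]  nu=[4.4302]  x^+=[2.2043, -1.3855]  P^+=[0.2613 -0.2094; -0.2094 1.7077]
step 2: x^-=[2.2528, -2.1444]  P^-=[0.4905 -0.6799; -0.6799 2.6652]  S=[0.7704]  K=[0.6014; -0.7441]  nu=[-3.6270]  x^+=[0.0714, 0.5545]  P^+=[0.2119 -0.3351; -0.3351 2.2386]
step 3: x^-=[-0.0529, 0.6198]  P^-=[0.5218 -0.9323; -0.9323 3.4365]  S=[0.7827]  K=[0.6190; -1.0155]  nu=[-3.0719]  x^+=[-1.9544, 3.7395]  P^+=[0.2219 -0.4403; -0.4403 2.6293]

P_post[0,1] = -0.4403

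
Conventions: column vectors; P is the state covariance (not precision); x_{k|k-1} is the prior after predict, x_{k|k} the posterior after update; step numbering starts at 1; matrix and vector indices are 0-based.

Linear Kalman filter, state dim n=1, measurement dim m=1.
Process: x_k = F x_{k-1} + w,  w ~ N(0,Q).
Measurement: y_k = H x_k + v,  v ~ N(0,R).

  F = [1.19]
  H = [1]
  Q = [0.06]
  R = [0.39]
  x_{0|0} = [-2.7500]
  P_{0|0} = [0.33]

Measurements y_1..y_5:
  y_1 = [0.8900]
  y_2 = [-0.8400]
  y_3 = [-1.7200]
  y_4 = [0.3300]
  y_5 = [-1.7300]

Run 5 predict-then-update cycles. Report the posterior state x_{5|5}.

x_post = [-1.2775]

step 1: x^-=[-3.2725]  P^-=[0.5273]  S=[0.9173]  K=[0.5748]  nu=[4.1625]  x^+=[-0.8797]  P^+=[0.2242]
step 2: x^-=[-1.0469]  P^-=[0.3775]  S=[0.7675]  K=[0.4918]  nu=[0.2069]  x^+=[-0.9451]  P^+=[0.1918]
step 3: x^-=[-1.1247]  P^-=[0.3316]  S=[0.7216]  K=[0.4596]  nu=[-0.5953]  x^+=[-1.3983]  P^+=[0.1792]
step 4: x^-=[-1.6639]  P^-=[0.3138]  S=[0.7038]  K=[0.4459]  nu=[1.9939]  x^+=[-0.7749]  P^+=[0.1739]
step 5: x^-=[-0.9221]  P^-=[0.3062]  S=[0.6962]  K=[0.4399]  nu=[-0.8079]  x^+=[-1.2775]  P^+=[0.1715]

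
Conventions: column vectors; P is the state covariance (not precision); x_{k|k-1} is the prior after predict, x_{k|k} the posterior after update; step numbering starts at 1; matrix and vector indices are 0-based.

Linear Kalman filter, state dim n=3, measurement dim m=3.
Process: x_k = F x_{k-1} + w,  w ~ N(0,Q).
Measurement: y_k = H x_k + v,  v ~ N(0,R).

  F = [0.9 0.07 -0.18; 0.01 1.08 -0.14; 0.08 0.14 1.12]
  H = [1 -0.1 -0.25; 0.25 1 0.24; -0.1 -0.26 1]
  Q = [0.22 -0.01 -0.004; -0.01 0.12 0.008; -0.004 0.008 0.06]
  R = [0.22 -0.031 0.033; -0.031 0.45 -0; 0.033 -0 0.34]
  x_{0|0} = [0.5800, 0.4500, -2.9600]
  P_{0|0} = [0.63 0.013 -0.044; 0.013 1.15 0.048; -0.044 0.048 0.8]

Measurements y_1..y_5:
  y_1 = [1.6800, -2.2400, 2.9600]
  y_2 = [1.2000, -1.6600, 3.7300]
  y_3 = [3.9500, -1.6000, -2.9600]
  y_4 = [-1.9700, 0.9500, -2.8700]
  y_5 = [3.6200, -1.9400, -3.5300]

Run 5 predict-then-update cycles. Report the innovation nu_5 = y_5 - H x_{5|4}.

innov = [3.1852, -1.2475, -2.1468]

step 1: x^-=[1.0863, 0.9062, -3.2058]  P^-=[0.7765 0.1112 -0.1481; 0.1112 1.4630 0.1152; -0.1481 0.1152 1.0976]  S=[1.1373 0.0016 -0.4647; 0.0016 2.1179 -0.0802; -0.4647 -0.0802 1.5197]  K=[0.7310 0.1292 0.0627; -0.1327 0.7101 -0.1849; -0.0992 0.1876 0.6918]  nu=[-0.1171, -2.6484, 6.5100]  x^+=[1.0668, -2.1625, 0.8128]  P^+=[0.1711 -0.0210 0.0571; -0.0210 0.3252 0.0152; 0.0571 0.0152 0.2416]
step 2: x^-=[0.6625, -2.4387, 0.6929]  P^-=[0.3465 -0.0086 0.0176; -0.0086 0.4989 0.0357; 0.0176 0.0357 0.3851]  S=[0.5902 -0.0324 -0.0660; -0.0324 1.0077 -0.0071; -0.0660 -0.0071 0.7397]  K=[0.5903 0.1008 0.0336; -0.1015 0.4973 -0.1302; -0.0761 0.1326 0.5001]  nu=[0.4669, 0.4468, 2.4693]  x^+=[1.0661, -2.5854, 1.9515]  P^+=[0.1362 -0.0166 0.0402; -0.0166 0.2286 0.0102; 0.0402 0.0102 0.1742]
step 3: x^-=[0.4273, -3.0548, 1.9090]  P^-=[0.3217 -0.0105 0.0112; -0.0105 0.3866 0.0260; 0.0112 0.0260 0.2939]  S=[0.5618 -0.0222 -0.0494; -0.0222 0.8822 -0.0094; -0.0494 -0.0094 0.6469]  K=[0.5749 0.0970 0.0171; -0.0917 0.4388 -0.1142; -0.0723 0.1154 0.4382]  nu=[3.6945, 0.8898, -5.6205]  x^+=[2.5415, -2.3615, -0.7187]  P^+=[0.1310 -0.0151 0.0340; -0.0151 0.2019 0.0091; 0.0340 0.0091 0.1524]
step 4: x^-=[2.2514, -2.4244, -0.9322]  P^-=[0.3189 -0.0106 0.0090; -0.0106 0.3553 0.0243; 0.0090 0.0243 0.2646]  S=[0.5579 -0.0181 -0.0448; -0.0181 0.8479 -0.0103; -0.0448 -0.0103 0.6168]  K=[0.5735 0.0964 0.0106; -0.0887 0.4196 -0.1081; -0.0700 0.1097 0.4140]  nu=[-4.6969, 3.0352, -2.3430]  x^+=[-0.1746, -0.4811, -1.2402]  P^+=[0.1300 -0.0145 0.0317; -0.0145 0.1930 0.0090; 0.0317 0.0090 0.1440]
step 5: x^-=[0.0324, -0.3478, -1.4703]  P^-=[0.3186 -0.0106 0.0083; -0.0106 0.3448 0.0242; 0.0083 0.0242 0.2534]  S=[0.5570 -0.0166 -0.0429; -0.0166 0.8366 -0.0105; -0.0429 -0.0105 0.6051]  K=[0.5736 0.0963 0.0080; -0.0877 0.4129 -0.1055; -0.0688 0.1078 0.4040]  nu=[3.1852, -1.2475, -2.1468]  x^+=[1.7220, -0.9157, -2.6913]  P^+=[0.1298 -0.0143 0.0309; -0.0143 0.1899 0.0092; 0.0309 0.0092 0.1406]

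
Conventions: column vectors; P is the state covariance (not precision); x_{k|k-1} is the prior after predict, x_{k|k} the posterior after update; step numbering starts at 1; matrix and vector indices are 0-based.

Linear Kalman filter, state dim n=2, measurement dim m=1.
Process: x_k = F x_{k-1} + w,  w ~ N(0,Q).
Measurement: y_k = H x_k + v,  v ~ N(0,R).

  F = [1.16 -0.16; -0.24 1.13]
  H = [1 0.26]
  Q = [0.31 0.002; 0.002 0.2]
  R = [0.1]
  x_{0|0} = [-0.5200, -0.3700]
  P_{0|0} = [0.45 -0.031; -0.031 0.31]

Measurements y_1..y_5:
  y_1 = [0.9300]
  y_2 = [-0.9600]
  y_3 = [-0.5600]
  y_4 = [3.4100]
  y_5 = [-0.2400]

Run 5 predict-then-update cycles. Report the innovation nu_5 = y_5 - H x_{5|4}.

innov = [-3.5856]

step 1: x^-=[-0.5440, -0.2933]  P^-=[0.9350 -0.2212; -0.2212 0.6386]  S=[0.9631]  K=[0.9111; -0.0572]  nu=[1.5503]  x^+=[0.8684, -0.3820]  P^+=[0.1355 -0.1709; -0.1709 0.6354]
step 2: x^-=[1.0684, -0.6401]  P^-=[0.5721 -0.3812; -0.3812 1.1119]  S=[0.5490]  K=[0.8615; -0.1678]  nu=[-1.8620]  x^+=[-0.5357, -0.3276]  P^+=[0.1646 -0.3019; -0.3019 1.0964]
step 3: x^-=[-0.5690, -0.2416]  P^-=[0.6716 -0.6493; -0.6493 1.7732]  S=[0.5539]  K=[0.9078; -0.3400]  nu=[0.0718]  x^+=[-0.5038, -0.2660]  P^+=[0.2152 -0.4784; -0.4784 1.7092]
step 4: x^-=[-0.5419, -0.1797]  P^-=[0.8209 -1.0124; -1.0124 2.6544]  S=[0.5739]  K=[0.9717; -0.5615]  nu=[3.9986]  x^+=[3.3437, -2.4250]  P^+=[0.2790 -0.6992; -0.6992 2.4734]
step 5: x^-=[4.2667, -3.5427]  P^-=[1.0083 -1.4663; -1.4663 3.7537]  S=[0.5996]  K=[1.0458; -0.8178]  nu=[-3.5856]  x^+=[0.5167, -0.6103]  P^+=[0.3525 -0.9535; -0.9535 3.3527]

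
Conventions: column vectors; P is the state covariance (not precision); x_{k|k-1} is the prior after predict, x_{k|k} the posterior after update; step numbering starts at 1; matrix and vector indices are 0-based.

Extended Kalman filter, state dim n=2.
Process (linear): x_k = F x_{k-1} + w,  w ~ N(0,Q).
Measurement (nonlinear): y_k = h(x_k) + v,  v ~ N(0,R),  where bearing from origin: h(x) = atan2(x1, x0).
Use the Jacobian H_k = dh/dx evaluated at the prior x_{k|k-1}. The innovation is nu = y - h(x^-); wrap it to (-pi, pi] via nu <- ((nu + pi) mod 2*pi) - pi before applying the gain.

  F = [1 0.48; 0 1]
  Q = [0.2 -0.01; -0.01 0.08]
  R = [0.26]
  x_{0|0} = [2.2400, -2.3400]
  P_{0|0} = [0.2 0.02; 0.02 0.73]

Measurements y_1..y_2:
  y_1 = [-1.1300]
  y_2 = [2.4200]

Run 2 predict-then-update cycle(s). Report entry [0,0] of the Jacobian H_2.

step 1: x^-=[1.1168, -2.3400]  P^-=[0.5874 0.3604; 0.3604 0.8100]  H_jac=[0.3481 0.1661]  S=[0.3952]  K=[0.6688; 0.6579]  nu=[-0.0045]  x^+=[1.1138, -2.3430]  P^+=[0.4106 0.1865; 0.1865 0.6389]
step 2: x^-=[-0.0108, -2.3430]  P^-=[0.9369 0.4832; 0.4832 0.7189]  H_jac=[0.4268 -0.0020]  S=[0.4298]  K=[0.9280; 0.4765]  nu=[-2.2878]  x^+=[-2.1339, -3.4330]  P^+=[0.5667 0.2931; 0.2931 0.6214]

H_jac[0,0] = 0.4268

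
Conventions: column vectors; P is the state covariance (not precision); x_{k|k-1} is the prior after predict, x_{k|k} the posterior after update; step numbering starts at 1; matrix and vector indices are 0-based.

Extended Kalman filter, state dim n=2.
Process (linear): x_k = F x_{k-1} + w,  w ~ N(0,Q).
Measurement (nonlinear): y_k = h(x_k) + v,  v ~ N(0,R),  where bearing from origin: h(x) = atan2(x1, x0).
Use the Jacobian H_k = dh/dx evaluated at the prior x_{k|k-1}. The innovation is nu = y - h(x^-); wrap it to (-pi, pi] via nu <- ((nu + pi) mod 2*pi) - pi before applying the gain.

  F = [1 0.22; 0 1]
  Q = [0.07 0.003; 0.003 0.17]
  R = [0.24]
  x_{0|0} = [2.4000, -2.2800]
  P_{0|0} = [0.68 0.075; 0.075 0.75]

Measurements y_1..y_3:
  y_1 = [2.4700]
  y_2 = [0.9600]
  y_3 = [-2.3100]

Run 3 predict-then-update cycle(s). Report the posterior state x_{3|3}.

x_post = [-1.0384, -4.5707]

step 1: x^-=[1.8984, -2.2800]  P^-=[0.8193 0.2430; 0.2430 0.9200]  H_jac=[0.2590 0.2157]  S=[0.3649]  K=[0.7252; 0.7162]  nu=[-2.9367]  x^+=[-0.2312, -4.3834]  P^+=[0.6274 0.0535; 0.0535 0.7328]
step 2: x^-=[-1.1956, -4.3834]  P^-=[0.7564 0.2177; 0.2177 0.9028]  H_jac=[0.2123 -0.0579]  S=[0.2718]  K=[0.5446; -0.0223]  nu=[2.7971]  x^+=[0.3277, -4.4458]  P^+=[0.6758 0.2210; 0.2210 0.9027]
step 3: x^-=[-0.6504, -4.4458]  P^-=[0.8867 0.4226; 0.4226 1.0727]  H_jac=[0.2202 -0.0322]  S=[0.2781]  K=[0.6532; 0.2103]  nu=[-0.5939]  x^+=[-1.0384, -4.5707]  P^+=[0.7681 0.3844; 0.3844 1.0604]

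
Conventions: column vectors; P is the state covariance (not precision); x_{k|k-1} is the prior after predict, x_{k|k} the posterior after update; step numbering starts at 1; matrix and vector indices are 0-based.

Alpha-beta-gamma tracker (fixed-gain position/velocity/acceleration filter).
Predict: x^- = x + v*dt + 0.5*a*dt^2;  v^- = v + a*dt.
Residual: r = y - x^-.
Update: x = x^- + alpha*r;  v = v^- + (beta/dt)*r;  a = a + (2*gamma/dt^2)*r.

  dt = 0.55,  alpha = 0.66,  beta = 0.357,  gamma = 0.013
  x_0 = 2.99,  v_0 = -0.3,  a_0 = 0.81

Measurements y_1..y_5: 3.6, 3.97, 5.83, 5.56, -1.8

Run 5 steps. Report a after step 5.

step 1: x_pred=2.9475  r=0.6525  x^+=3.3782  v^+=0.5690  a^+=0.8661
step 2: x_pred=3.8221  r=0.1479  x^+=3.9197  v^+=1.1414  a^+=0.8788
step 3: x_pred=4.6804  r=1.1496  x^+=5.4391  v^+=2.3709  a^+=0.9776
step 4: x_pred=6.8910  r=-1.3310  x^+=6.0125  v^+=2.0447  a^+=0.8632
step 5: x_pred=7.2677  r=-9.0677  x^+=1.2830  v^+=-3.3663  a^+=0.0838

a_post = 0.0838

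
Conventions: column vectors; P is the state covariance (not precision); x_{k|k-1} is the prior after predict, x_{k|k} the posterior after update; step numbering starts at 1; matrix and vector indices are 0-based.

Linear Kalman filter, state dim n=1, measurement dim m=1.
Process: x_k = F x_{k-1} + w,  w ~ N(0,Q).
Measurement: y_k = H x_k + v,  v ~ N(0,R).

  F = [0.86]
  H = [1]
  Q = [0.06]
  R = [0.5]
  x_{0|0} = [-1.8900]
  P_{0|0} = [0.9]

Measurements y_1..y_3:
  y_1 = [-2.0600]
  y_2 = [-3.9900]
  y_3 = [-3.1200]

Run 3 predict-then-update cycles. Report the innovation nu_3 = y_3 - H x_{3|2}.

innov = [-0.9974]

step 1: x^-=[-1.6254]  P^-=[0.7256]  S=[1.2256]  K=[0.5920]  nu=[-0.4346]  x^+=[-1.8827]  P^+=[0.2960]
step 2: x^-=[-1.6191]  P^-=[0.2789]  S=[0.7789]  K=[0.3581]  nu=[-2.3709]  x^+=[-2.4681]  P^+=[0.1791]
step 3: x^-=[-2.1226]  P^-=[0.1924]  S=[0.6924]  K=[0.2779]  nu=[-0.9974]  x^+=[-2.3998]  P^+=[0.1390]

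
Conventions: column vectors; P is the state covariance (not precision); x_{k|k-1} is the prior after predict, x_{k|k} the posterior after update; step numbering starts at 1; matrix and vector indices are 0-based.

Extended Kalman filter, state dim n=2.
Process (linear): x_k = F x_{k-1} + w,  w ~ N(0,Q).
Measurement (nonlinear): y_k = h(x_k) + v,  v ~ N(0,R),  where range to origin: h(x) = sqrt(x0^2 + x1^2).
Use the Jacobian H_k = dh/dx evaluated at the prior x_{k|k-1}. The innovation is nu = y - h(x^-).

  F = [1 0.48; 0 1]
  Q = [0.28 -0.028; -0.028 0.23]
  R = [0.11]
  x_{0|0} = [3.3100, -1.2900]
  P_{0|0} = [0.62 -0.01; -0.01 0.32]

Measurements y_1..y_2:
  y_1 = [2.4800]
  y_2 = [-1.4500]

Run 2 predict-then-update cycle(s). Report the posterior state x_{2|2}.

x_post = [-1.3043, -0.6566]

step 1: x^-=[2.6908, -1.2900]  P^-=[0.9641 0.1156; 0.1156 0.5500]  H_jac=[0.9017 -0.4323]  S=[0.9066]  K=[0.9038; -0.1473]  nu=[-0.5040]  x^+=[2.2352, -1.2158]  P^+=[0.2235 0.2363; 0.2363 0.5303]
step 2: x^-=[1.6517, -1.2158]  P^-=[0.8526 0.4628; 0.4628 0.7603]  H_jac=[0.8053 -0.5928]  S=[0.4882]  K=[0.8444; -0.1597]  nu=[-3.5009]  x^+=[-1.3043, -0.6566]  P^+=[0.5045 0.5287; 0.5287 0.7479]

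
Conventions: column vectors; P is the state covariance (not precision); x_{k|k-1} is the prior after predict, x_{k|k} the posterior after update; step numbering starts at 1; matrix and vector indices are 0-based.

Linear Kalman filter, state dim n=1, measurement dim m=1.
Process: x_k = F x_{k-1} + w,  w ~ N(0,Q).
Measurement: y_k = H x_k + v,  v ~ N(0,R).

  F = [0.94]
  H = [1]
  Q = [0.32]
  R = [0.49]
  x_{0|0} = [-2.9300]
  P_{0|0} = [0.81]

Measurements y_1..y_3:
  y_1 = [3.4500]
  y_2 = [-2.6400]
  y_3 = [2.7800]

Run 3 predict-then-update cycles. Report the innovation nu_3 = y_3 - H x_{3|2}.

innov = [3.5885]

step 1: x^-=[-2.7542]  P^-=[1.0357]  S=[1.5257]  K=[0.6788]  nu=[6.2042]  x^+=[1.4575]  P^+=[0.3326]
step 2: x^-=[1.3700]  P^-=[0.6139]  S=[1.1039]  K=[0.5561]  nu=[-4.0100]  x^+=[-0.8601]  P^+=[0.2725]
step 3: x^-=[-0.8085]  P^-=[0.5608]  S=[1.0508]  K=[0.5337]  nu=[3.5885]  x^+=[1.1066]  P^+=[0.2615]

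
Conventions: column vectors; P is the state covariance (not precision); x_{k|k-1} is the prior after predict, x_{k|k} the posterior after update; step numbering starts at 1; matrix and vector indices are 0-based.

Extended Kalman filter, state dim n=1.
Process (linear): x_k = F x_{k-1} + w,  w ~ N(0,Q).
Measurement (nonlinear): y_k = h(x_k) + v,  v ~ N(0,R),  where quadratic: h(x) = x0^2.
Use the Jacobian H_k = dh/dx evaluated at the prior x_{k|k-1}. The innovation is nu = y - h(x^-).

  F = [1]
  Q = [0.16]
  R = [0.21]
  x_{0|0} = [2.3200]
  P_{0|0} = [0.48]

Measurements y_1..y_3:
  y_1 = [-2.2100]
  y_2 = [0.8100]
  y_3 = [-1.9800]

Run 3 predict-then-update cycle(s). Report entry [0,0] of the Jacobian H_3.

step 1: x^-=[2.3200]  P^-=[0.6400]  H_jac=[4.6400]  S=[13.9889]  K=[0.2123]  nu=[-7.5924]  x^+=[0.7083]  P^+=[0.0096]
step 2: x^-=[0.7083]  P^-=[0.1696]  H_jac=[1.4165]  S=[0.5503]  K=[0.4366]  nu=[0.3084]  x^+=[0.8429]  P^+=[0.0647]
step 3: x^-=[0.8429]  P^-=[0.2247]  H_jac=[1.6858]  S=[0.8486]  K=[0.4464]  nu=[-2.6905]  x^+=[-0.3581]  P^+=[0.0556]

H_jac[0,0] = 1.6858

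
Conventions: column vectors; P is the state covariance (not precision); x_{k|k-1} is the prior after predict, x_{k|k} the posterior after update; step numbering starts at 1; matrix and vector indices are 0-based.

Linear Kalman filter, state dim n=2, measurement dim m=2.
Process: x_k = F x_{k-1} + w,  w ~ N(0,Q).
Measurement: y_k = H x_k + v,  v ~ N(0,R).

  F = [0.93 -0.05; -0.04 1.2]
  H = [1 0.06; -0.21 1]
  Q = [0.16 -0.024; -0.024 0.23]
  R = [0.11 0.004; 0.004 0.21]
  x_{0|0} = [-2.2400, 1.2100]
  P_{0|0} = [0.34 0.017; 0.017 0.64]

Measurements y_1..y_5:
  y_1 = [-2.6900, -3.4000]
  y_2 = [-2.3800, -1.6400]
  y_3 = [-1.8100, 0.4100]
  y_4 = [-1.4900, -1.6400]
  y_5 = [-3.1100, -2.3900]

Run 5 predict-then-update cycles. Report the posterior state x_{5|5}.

x_post = [-2.3582, -2.5554]

step 1: x^-=[-2.1437, 1.5416]  P^-=[0.4541 -0.0560; -0.0560 1.1505]  S=[0.5615 -0.0777; -0.0777 1.4041]  K=[0.7939 -0.0639; 0.1387 0.8355]  nu=[-0.6388, -5.3918]  x^+=[-2.3062, -3.0516]  P^+=[0.0866 0.0079; 0.0079 0.1777]
step 2: x^-=[-1.9922, -3.5697]  P^-=[0.2346 -0.0290; -0.0290 0.4852]  S=[0.3429 -0.0448; -0.0448 0.7177]  K=[0.6704 -0.0672; 0.0905 0.6902]  nu=[-0.1736, 1.5113]  x^+=[-2.2102, -2.5423]  P^+=[0.0732 0.0039; 0.0039 0.1461]
step 3: x^-=[-1.9283, -2.9624]  P^-=[0.2233 -0.0311; -0.0311 0.4402]  S=[0.3312 -0.0472; -0.0472 0.6731]  K=[0.6588 -0.0697; 0.0813 0.6694]  nu=[0.2961, 2.9674]  x^+=[-1.9401, -0.9521]  P^+=[0.0720 0.0031; 0.0031 0.1415]
step 4: x^-=[-1.7567, -1.0649]  P^-=[0.2223 -0.0317; -0.0317 0.4336]  S=[0.3301 -0.0480; -0.0480 0.6668]  K=[0.6576 -0.0702; 0.0796 0.6661]  nu=[0.3305, -0.9440]  x^+=[-1.4730, -1.6674]  P^+=[0.0719 0.0030; 0.0030 0.1408]
step 5: x^-=[-1.2865, -1.9419]  P^-=[0.2222 -0.0318; -0.0318 0.4326]  S=[0.3300 -0.0481; -0.0481 0.6658]  K=[0.6575 -0.0704; 0.0793 0.6656]  nu=[-1.7070, -0.7183]  x^+=[-2.3582, -2.5554]  P^+=[0.0719 0.0029; 0.0029 0.1407]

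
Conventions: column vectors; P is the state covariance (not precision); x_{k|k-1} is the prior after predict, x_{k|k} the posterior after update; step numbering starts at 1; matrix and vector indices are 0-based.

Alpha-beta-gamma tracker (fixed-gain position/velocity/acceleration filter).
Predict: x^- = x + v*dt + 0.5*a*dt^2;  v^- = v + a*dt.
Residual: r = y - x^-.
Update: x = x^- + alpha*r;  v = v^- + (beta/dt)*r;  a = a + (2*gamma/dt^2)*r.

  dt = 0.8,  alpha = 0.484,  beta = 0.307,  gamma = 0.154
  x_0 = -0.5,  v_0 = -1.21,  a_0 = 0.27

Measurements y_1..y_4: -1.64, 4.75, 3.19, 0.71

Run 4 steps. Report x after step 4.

step 1: x_pred=-1.3816  r=-0.2584  x^+=-1.5067  v^+=-1.0932  a^+=0.1456
step 2: x_pred=-2.3346  r=7.0846  x^+=1.0944  v^+=1.7421  a^+=3.5551
step 3: x_pred=3.6256  r=-0.4356  x^+=3.4148  v^+=4.4190  a^+=3.3455
step 4: x_pred=8.0205  r=-7.3105  x^+=4.4822  v^+=4.2899  a^+=-0.1727

x_post = 4.4822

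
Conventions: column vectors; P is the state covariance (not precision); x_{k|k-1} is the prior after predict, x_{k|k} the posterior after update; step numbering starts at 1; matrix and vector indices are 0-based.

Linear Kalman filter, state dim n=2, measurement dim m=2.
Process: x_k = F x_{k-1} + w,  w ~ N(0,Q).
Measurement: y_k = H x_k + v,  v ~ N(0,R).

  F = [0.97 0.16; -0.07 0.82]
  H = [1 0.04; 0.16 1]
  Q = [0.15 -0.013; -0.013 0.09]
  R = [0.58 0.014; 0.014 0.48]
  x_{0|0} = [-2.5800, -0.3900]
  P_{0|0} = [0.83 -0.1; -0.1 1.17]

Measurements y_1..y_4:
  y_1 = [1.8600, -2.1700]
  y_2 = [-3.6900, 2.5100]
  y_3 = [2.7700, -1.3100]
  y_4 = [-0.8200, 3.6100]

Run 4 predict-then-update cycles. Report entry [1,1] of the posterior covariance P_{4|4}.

step 1: x^-=[-2.5650, -0.1392]  P^-=[0.9299 0.0057; 0.0057 0.8923]  S=[1.5117 0.2042; 0.2042 1.3979]  K=[0.6124 0.0211; -0.0601 0.6477]  nu=[4.4306, -1.6204]  x^+=[0.1141, -1.4551]  P^+=[0.3570 -0.0384; -0.0384 0.3162]
step 2: x^-=[-0.1221, -1.2012]  P^-=[0.4821 -0.0259; -0.0259 0.3088]  S=[1.0605 0.0774; 0.0774 0.7928]  K=[0.4521 0.0205; -0.0411 0.3883]  nu=[-3.5199, 3.7307]  x^+=[-1.6371, 0.3920]  P^+=[0.2635 -0.0260; -0.0260 0.1899]
step 3: x^-=[-1.5252, 0.4361]  P^-=[0.3948 -0.0264; -0.0264 0.2220]  S=[0.9730 0.0595; 0.0595 0.7037]  K=[0.4035 0.0182; -0.0371 0.3126]  nu=[4.2778, -1.5020]  x^+=[0.1737, -0.1922]  P^+=[0.2352 -0.0233; -0.0233 0.1533]
step 4: x^-=[0.1377, -0.1698]  P^-=[0.3680 -0.0271; -0.0271 0.1969]  S=[0.9462 0.0535; 0.0535 0.6776]  K=[0.3869 0.0164; -0.0366 0.2870]  nu=[-0.9509, 3.7577]  x^+=[-0.1687, 0.9436]  P^+=[0.2255 -0.0228; -0.0228 0.1409]

P_post[1,1] = 0.1409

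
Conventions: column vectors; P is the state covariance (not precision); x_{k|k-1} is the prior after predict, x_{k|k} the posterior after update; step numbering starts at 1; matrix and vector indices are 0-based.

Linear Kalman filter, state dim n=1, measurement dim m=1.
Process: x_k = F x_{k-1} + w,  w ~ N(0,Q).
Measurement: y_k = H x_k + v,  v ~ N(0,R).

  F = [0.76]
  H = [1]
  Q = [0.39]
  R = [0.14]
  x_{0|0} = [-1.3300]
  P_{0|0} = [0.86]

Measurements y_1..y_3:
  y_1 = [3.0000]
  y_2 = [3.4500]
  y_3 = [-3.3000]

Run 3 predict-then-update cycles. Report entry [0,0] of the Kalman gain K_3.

K[0,0] = 0.7635

step 1: x^-=[-1.0108]  P^-=[0.8867]  S=[1.0267]  K=[0.8636]  nu=[4.0108]  x^+=[2.4531]  P^+=[0.1209]
step 2: x^-=[1.8644]  P^-=[0.4598]  S=[0.5998]  K=[0.7666]  nu=[1.5856]  x^+=[3.0799]  P^+=[0.1073]
step 3: x^-=[2.3407]  P^-=[0.4520]  S=[0.5920]  K=[0.7635]  nu=[-5.6407]  x^+=[-1.9660]  P^+=[0.1069]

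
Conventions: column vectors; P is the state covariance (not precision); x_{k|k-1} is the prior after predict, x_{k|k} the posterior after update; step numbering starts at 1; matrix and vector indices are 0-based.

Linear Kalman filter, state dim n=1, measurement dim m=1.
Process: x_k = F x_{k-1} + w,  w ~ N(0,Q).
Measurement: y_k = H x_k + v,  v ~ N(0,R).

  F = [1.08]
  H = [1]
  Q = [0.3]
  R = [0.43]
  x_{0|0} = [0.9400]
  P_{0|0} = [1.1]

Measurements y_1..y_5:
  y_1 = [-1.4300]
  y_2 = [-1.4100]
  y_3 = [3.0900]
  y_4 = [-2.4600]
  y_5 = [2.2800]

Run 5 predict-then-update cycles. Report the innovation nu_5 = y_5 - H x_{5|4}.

innov = [3.2063]

step 1: x^-=[1.0152]  P^-=[1.5830]  S=[2.0130]  K=[0.7864]  nu=[-2.4452]  x^+=[-0.9077]  P^+=[0.3381]
step 2: x^-=[-0.9803]  P^-=[0.6944]  S=[1.1244]  K=[0.6176]  nu=[-0.4297]  x^+=[-1.2457]  P^+=[0.2656]
step 3: x^-=[-1.3453]  P^-=[0.6097]  S=[1.0397]  K=[0.5864]  nu=[4.4353]  x^+=[1.2557]  P^+=[0.2522]
step 4: x^-=[1.3562]  P^-=[0.5941]  S=[1.0241]  K=[0.5801]  nu=[-3.8162]  x^+=[-0.8577]  P^+=[0.2495]
step 5: x^-=[-0.9263]  P^-=[0.5910]  S=[1.0210]  K=[0.5788]  nu=[3.2063]  x^+=[0.9296]  P^+=[0.2489]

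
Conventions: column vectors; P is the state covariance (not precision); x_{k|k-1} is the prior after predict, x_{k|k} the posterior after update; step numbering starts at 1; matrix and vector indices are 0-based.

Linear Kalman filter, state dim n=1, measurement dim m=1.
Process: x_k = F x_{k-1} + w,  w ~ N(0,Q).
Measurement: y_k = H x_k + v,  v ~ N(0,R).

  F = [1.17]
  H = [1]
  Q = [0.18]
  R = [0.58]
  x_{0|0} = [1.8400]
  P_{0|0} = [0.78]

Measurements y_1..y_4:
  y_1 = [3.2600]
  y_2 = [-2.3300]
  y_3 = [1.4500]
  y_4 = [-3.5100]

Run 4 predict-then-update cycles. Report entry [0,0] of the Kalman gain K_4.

step 1: x^-=[2.1528]  P^-=[1.2477]  S=[1.8277]  K=[0.6827]  nu=[1.1072]  x^+=[2.9087]  P^+=[0.3959]
step 2: x^-=[3.4031]  P^-=[0.7220]  S=[1.3020]  K=[0.5545]  nu=[-5.7331]  x^+=[0.2239]  P^+=[0.3216]
step 3: x^-=[0.2620]  P^-=[0.6203]  S=[1.2003]  K=[0.5168]  nu=[1.1880]  x^+=[0.8759]  P^+=[0.2997]
step 4: x^-=[1.0248]  P^-=[0.5903]  S=[1.1703]  K=[0.5044]  nu=[-4.5348]  x^+=[-1.2626]  P^+=[0.2926]

K[0,0] = 0.5044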